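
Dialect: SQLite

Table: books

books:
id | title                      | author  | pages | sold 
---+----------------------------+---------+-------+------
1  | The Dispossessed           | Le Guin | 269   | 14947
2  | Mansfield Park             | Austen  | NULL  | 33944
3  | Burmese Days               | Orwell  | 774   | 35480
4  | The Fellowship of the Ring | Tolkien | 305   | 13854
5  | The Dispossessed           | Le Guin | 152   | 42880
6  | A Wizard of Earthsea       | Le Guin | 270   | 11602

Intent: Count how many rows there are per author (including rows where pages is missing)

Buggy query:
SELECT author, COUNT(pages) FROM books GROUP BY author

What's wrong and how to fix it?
Bug: COUNT(column) counts non-NULL values only; rows with NULL pages aren't counted

Fix: Use COUNT(*) to count all rows regardless of NULL

Corrected query:
SELECT author, COUNT(*) FROM books GROUP BY author

Result:
author  | COUNT(*)
--------+---------
Austen  | 1       
Le Guin | 3       
Orwell  | 1       
Tolkien | 1       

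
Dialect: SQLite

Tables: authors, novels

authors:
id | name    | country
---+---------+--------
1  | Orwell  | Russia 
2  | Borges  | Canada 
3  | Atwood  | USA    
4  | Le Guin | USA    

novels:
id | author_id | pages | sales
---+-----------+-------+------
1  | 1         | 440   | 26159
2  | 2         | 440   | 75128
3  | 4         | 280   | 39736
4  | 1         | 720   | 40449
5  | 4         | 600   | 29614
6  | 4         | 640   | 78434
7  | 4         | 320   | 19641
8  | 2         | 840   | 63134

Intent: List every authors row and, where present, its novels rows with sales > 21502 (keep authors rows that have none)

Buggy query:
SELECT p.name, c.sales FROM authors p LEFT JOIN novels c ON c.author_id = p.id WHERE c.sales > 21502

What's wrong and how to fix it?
Bug: A WHERE condition on the right-hand table after LEFT JOIN drops unmatched parents

Fix: Move the right-table condition into the ON clause so unmatched parents are kept

Corrected query:
SELECT p.name, c.sales FROM authors p LEFT JOIN novels c ON c.author_id = p.id AND c.sales > 21502

Result:
name    | sales
--------+------
Orwell  | 26159
Orwell  | 40449
Borges  | 63134
Borges  | 75128
Atwood  | NULL 
Le Guin | 29614
Le Guin | 39736
Le Guin | 78434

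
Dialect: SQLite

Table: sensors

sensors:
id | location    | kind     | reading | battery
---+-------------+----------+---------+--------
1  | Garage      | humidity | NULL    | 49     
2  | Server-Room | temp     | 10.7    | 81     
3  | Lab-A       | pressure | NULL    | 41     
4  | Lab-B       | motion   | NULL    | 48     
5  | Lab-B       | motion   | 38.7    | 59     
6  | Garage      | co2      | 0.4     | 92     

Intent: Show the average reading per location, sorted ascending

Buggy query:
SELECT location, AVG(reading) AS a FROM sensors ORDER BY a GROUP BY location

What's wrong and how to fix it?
Bug: ORDER BY appears before GROUP BY; SQL clause order requires GROUP BY first

Fix: Move ORDER BY to the end, after GROUP BY

Corrected query:
SELECT location, AVG(reading) AS a FROM sensors GROUP BY location ORDER BY a

Result:
location    | a   
------------+-----
Lab-A       | NULL
Garage      | 0.4 
Server-Room | 10.7
Lab-B       | 38.7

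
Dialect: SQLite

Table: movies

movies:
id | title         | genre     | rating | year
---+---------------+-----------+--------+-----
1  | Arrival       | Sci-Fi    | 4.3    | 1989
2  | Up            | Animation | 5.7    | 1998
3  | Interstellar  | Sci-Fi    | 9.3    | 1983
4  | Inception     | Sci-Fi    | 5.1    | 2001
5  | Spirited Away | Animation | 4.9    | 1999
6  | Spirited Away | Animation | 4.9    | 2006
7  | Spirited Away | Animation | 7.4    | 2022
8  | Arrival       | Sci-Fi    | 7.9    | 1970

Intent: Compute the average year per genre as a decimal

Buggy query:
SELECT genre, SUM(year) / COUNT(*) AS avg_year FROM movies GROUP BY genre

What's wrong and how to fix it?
Bug: SUM(year) and COUNT(*) are both integers; the division truncates the fractional part

Fix: Multiply by 1.0 (or CAST to REAL) to force floating-point division

Corrected query:
SELECT genre, SUM(year) * 1.0 / COUNT(*) AS avg_year FROM movies GROUP BY genre

Result:
genre     | avg_year
----------+---------
Animation | 2006.25 
Sci-Fi    | 1985.75 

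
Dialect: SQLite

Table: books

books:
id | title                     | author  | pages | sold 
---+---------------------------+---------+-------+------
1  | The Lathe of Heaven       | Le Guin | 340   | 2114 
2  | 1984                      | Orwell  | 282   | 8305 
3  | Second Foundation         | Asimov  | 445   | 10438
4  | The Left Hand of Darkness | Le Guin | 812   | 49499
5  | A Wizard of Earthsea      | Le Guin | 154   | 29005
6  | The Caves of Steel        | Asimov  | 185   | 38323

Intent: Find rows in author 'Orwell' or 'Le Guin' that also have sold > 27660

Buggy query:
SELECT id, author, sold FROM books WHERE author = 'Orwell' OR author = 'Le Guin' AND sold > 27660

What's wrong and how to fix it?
Bug: Without parentheses, AND is evaluated before OR, so the sold filter only applies to the 'Le Guin' branch

Fix: Group the OR with parentheses (or use IN), then AND the threshold

Corrected query:
SELECT id, author, sold FROM books WHERE (author = 'Orwell' OR author = 'Le Guin') AND sold > 27660

Result:
id | author  | sold 
---+---------+------
4  | Le Guin | 49499
5  | Le Guin | 29005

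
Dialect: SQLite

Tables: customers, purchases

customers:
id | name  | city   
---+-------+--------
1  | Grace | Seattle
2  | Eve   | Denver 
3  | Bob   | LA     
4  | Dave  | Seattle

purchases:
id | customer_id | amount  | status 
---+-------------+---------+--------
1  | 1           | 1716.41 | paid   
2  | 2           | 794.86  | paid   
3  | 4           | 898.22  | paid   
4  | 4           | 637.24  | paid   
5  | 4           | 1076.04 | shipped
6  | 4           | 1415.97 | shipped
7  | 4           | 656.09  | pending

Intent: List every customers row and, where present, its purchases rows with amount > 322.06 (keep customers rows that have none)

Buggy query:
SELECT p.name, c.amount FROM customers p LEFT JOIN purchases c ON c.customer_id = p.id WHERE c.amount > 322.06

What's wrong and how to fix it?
Bug: Filtering c.amount in WHERE discards the NULL rows produced by LEFT JOIN, turning it into an inner join

Fix: Put 'c.amount > 322.06' in the JOIN's ON clause instead of WHERE

Corrected query:
SELECT p.name, c.amount FROM customers p LEFT JOIN purchases c ON c.customer_id = p.id AND c.amount > 322.06

Result:
name  | amount 
------+--------
Grace | 1716.41
Eve   | 794.86 
Bob   | NULL   
Dave  | 637.24 
Dave  | 656.09 
Dave  | 898.22 
Dave  | 1076.04
Dave  | 1415.97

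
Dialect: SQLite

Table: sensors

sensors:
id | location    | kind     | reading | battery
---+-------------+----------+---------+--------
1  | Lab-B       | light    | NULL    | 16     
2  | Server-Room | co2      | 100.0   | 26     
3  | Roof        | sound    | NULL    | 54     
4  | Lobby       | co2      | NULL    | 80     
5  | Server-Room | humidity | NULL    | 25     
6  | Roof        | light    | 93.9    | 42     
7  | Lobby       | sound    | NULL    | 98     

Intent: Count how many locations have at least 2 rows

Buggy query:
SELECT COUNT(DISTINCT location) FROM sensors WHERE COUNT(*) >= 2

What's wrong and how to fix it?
Bug: WHERE filters individual rows, not groups, so a group-level COUNT is invalid there

Fix: Group first with HAVING COUNT(*) >= 2, then COUNT the resulting groups

Corrected query:
SELECT COUNT(*) FROM (SELECT location FROM sensors GROUP BY location HAVING COUNT(*) >= 2)

Result:
COUNT(*)
--------
3       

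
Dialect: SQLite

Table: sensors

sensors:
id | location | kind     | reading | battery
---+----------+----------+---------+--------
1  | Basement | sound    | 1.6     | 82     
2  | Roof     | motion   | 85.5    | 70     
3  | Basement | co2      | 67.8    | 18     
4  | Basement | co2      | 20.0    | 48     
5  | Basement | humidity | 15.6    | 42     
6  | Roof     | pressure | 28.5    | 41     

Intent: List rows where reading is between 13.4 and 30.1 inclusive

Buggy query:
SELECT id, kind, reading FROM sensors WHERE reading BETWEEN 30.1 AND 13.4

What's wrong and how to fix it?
Bug: The bounds are reversed; BETWEEN a AND b requires a <= b to match anything

Fix: Swap the bounds so the smaller value comes first

Corrected query:
SELECT id, kind, reading FROM sensors WHERE reading BETWEEN 13.4 AND 30.1

Result:
id | kind     | reading
---+----------+--------
4  | co2      | 20     
5  | humidity | 15.6   
6  | pressure | 28.5   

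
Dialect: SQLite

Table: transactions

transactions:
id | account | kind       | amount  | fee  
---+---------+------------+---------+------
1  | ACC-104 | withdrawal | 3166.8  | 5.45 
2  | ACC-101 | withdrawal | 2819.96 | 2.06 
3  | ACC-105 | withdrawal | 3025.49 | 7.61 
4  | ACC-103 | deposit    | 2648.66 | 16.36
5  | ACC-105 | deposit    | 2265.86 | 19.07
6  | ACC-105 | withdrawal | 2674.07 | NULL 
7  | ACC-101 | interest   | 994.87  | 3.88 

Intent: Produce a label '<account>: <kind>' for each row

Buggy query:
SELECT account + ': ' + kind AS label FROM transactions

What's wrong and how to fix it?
Bug: '+' is numeric addition; on text columns SQLite converts them to 0 instead of concatenating

Fix: Replace + with || to concatenate text

Corrected query:
SELECT account || ': ' || kind AS label FROM transactions

Result:
label              
-------------------
ACC-104: withdrawal
ACC-101: withdrawal
ACC-105: withdrawal
ACC-103: deposit   
ACC-105: deposit   
ACC-105: withdrawal
ACC-101: interest  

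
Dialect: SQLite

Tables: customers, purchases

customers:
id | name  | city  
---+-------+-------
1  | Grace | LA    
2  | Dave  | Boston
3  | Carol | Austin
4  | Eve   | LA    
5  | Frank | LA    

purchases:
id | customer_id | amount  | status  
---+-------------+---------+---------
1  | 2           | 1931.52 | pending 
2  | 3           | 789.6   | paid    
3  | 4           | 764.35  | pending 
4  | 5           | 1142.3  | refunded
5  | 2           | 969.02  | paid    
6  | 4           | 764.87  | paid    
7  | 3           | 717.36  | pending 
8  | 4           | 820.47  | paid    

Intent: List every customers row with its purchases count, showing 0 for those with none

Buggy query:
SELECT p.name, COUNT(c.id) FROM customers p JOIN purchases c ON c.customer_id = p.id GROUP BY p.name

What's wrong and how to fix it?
Bug: An inner join excludes parents with zero children

Fix: Switch to LEFT JOIN to retain unmatched parent rows

Corrected query:
SELECT p.name, COUNT(c.id) FROM customers p LEFT JOIN purchases c ON c.customer_id = p.id GROUP BY p.name

Result:
name  | COUNT(c.id)
------+------------
Carol | 2          
Dave  | 2          
Eve   | 3          
Frank | 1          
Grace | 0          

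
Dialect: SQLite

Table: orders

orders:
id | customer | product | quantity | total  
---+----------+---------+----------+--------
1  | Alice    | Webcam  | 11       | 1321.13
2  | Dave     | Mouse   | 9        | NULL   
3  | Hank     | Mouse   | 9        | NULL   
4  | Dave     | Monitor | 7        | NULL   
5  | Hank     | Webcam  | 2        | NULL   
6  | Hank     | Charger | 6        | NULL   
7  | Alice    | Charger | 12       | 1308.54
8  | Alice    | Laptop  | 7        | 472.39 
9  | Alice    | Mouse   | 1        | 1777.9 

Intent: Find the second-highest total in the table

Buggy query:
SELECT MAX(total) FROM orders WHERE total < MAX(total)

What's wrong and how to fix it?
Bug: MAX(total) on the right of the comparison is an aggregate-in-WHERE error

Fix: Put the inner MAX in a scalar subquery

Corrected query:
SELECT MAX(total) FROM orders WHERE total < (SELECT MAX(total) FROM orders)

Result:
MAX(total)
----------
1321.13   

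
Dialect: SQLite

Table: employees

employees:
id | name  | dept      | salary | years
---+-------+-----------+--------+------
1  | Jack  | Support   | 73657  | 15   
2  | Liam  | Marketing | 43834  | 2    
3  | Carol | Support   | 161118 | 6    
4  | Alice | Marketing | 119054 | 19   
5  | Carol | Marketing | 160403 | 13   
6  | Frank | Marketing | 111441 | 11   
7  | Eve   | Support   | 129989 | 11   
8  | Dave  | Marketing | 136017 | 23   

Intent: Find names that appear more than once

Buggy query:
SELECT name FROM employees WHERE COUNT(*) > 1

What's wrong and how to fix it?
Bug: WHERE can't reference COUNT(*); aggregates are computed after WHERE

Fix: GROUP BY name, then filter groups with HAVING COUNT(*) > 1

Corrected query:
SELECT name FROM employees GROUP BY name HAVING COUNT(*) > 1

Result:
name 
-----
Carol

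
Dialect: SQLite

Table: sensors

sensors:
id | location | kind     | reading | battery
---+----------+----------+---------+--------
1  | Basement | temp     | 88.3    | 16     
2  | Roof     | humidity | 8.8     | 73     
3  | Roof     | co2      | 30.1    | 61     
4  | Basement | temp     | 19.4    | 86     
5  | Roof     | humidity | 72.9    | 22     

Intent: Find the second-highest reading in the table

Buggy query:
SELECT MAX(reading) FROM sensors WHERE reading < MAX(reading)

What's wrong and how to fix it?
Bug: The inner MAX is an aggregate inside WHERE, which is not allowed

Fix: Put the inner MAX in a scalar subquery

Corrected query:
SELECT MAX(reading) FROM sensors WHERE reading < (SELECT MAX(reading) FROM sensors)

Result:
MAX(reading)
------------
72.9        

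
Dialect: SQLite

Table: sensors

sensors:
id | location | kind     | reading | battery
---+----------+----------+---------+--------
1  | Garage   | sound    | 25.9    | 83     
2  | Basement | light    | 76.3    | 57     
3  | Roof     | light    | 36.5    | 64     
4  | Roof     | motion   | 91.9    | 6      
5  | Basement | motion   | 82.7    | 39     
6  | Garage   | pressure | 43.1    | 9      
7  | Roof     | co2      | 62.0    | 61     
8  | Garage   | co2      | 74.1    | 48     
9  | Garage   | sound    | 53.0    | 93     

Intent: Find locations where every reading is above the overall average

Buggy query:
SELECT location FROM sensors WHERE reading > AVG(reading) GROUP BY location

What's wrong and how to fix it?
Bug: WHERE evaluates per row before aggregation, so AVG() is unavailable

Fix: Use a subquery for AVG and a HAVING MIN(...) filter so the condition holds for every row in the group

Corrected query:
SELECT location FROM sensors GROUP BY location HAVING MIN(reading) > (SELECT AVG(reading) FROM sensors)

Result:
location
--------
Basement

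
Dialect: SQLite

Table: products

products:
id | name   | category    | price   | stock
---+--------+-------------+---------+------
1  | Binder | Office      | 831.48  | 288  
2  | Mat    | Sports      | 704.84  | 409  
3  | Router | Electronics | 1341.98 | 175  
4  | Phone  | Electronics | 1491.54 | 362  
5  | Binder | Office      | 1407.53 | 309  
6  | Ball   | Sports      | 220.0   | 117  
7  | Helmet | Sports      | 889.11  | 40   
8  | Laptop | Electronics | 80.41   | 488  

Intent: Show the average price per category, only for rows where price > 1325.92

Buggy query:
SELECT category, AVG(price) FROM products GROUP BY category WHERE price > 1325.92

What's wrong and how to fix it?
Bug: WHERE cannot follow GROUP BY

Fix: Move the WHERE clause before GROUP BY

Corrected query:
SELECT category, AVG(price) FROM products WHERE price > 1325.92 GROUP BY category

Result:
category    | AVG(price)
------------+-----------
Electronics | 1416.76   
Office      | 1407.53   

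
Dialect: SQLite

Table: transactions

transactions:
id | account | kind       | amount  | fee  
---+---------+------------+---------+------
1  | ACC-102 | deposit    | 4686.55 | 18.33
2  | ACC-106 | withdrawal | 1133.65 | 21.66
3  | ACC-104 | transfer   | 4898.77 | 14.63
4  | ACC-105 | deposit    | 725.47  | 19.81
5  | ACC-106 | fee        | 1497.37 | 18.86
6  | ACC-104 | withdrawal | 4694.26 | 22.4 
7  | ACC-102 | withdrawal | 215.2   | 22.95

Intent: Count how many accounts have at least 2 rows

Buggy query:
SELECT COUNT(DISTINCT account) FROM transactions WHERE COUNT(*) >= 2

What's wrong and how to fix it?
Bug: WHERE filters individual rows, not groups, so a group-level COUNT is invalid there

Fix: Group first with HAVING COUNT(*) >= 2, then COUNT the resulting groups

Corrected query:
SELECT COUNT(*) FROM (SELECT account FROM transactions GROUP BY account HAVING COUNT(*) >= 2)

Result:
COUNT(*)
--------
3       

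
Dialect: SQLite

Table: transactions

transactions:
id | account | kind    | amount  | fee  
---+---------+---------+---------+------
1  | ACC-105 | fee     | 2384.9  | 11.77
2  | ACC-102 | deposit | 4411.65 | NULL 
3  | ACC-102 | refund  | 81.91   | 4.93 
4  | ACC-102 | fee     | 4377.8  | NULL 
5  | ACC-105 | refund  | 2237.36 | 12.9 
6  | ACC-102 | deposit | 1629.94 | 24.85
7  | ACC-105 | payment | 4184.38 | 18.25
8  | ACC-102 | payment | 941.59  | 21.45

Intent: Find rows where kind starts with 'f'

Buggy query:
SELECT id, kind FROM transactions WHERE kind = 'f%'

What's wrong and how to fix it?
Bug: Wildcards only work with LIKE; '=' treats '%' as a literal character

Fix: Use LIKE for wildcard pattern matching

Corrected query:
SELECT id, kind FROM transactions WHERE kind LIKE 'f%'

Result:
id | kind
---+-----
1  | fee 
4  | fee 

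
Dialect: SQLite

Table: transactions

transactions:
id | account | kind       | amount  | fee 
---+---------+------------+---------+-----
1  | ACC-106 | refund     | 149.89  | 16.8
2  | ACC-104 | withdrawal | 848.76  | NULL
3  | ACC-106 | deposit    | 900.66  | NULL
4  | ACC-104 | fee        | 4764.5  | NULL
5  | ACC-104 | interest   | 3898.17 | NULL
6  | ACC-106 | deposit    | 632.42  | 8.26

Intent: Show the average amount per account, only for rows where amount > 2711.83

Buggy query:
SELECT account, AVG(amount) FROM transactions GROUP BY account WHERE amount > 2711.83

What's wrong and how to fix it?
Bug: WHERE cannot follow GROUP BY

Fix: Place WHERE between FROM and GROUP BY

Corrected query:
SELECT account, AVG(amount) FROM transactions WHERE amount > 2711.83 GROUP BY account

Result:
account | AVG(amount)
--------+------------
ACC-104 | 4331.335   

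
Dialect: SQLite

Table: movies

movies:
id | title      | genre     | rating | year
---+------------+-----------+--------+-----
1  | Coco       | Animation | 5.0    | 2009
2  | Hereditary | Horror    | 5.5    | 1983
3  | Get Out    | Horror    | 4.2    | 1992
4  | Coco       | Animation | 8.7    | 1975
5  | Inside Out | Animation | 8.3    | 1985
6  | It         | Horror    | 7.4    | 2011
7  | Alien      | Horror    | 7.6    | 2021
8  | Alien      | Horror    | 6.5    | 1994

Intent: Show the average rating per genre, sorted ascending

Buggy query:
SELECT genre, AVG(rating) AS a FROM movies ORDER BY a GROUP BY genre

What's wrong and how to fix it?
Bug: ORDER BY appears before GROUP BY; SQL clause order requires GROUP BY first

Fix: Reorder: SELECT … FROM … GROUP BY … ORDER BY …

Corrected query:
SELECT genre, AVG(rating) AS a FROM movies GROUP BY genre ORDER BY a

Result:
genre     | a       
----------+---------
Horror    | 6.24    
Animation | 7.333333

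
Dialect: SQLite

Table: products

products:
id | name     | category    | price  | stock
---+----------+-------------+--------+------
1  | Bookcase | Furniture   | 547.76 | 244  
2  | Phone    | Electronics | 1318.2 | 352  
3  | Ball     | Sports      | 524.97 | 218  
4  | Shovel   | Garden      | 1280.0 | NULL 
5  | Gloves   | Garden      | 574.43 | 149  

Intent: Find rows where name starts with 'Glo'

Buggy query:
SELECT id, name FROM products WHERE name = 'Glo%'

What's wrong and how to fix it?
Bug: Wildcards only work with LIKE; '=' treats '%' as a literal character

Fix: Use LIKE for wildcard pattern matching

Corrected query:
SELECT id, name FROM products WHERE name LIKE 'Glo%'

Result:
id | name  
---+-------
5  | Gloves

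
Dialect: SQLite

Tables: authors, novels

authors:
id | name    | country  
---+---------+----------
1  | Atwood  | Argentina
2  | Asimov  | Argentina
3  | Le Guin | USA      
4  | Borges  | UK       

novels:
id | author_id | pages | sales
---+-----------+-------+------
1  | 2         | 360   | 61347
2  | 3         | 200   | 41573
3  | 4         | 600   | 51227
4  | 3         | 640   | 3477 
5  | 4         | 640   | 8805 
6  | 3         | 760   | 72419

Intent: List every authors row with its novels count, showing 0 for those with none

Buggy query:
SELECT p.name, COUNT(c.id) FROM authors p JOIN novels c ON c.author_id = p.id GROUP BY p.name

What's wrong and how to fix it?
Bug: An inner join excludes parents with zero children

Fix: Use LEFT JOIN so parents without children still appear (COUNT(c.id) gives 0)

Corrected query:
SELECT p.name, COUNT(c.id) FROM authors p LEFT JOIN novels c ON c.author_id = p.id GROUP BY p.name

Result:
name    | COUNT(c.id)
--------+------------
Asimov  | 1          
Atwood  | 0          
Borges  | 2          
Le Guin | 3          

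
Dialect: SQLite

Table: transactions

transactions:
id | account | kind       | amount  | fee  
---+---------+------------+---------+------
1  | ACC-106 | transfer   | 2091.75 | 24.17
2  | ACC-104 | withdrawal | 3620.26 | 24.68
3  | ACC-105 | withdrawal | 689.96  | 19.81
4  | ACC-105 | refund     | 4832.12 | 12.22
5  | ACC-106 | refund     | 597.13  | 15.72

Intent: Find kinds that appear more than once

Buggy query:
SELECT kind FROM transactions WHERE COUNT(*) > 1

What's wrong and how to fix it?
Bug: COUNT(*) is an aggregate and cannot be used in WHERE

Fix: GROUP BY kind, then filter groups with HAVING COUNT(*) > 1

Corrected query:
SELECT kind FROM transactions GROUP BY kind HAVING COUNT(*) > 1

Result:
kind      
----------
refund    
withdrawal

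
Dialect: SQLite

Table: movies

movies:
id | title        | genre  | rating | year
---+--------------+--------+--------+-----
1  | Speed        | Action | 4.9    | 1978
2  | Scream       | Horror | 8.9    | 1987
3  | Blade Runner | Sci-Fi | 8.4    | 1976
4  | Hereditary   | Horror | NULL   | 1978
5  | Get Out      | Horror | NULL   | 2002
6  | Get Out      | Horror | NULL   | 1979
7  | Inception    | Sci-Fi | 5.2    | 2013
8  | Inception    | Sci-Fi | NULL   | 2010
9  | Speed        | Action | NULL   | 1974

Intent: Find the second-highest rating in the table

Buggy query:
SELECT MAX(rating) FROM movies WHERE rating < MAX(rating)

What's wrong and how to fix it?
Bug: MAX(rating) on the right of the comparison is an aggregate-in-WHERE error

Fix: Compute the overall MAX in a subquery, then take MAX of rows below it

Corrected query:
SELECT MAX(rating) FROM movies WHERE rating < (SELECT MAX(rating) FROM movies)

Result:
MAX(rating)
-----------
8.4        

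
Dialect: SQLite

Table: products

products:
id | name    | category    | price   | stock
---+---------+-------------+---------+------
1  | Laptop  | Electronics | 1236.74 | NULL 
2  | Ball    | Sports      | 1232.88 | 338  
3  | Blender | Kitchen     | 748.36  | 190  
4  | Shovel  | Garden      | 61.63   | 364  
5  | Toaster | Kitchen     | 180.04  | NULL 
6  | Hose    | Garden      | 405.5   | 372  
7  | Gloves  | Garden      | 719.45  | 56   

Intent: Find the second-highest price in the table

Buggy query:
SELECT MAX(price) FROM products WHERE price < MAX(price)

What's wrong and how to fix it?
Bug: MAX(price) on the right of the comparison is an aggregate-in-WHERE error

Fix: Put the inner MAX in a scalar subquery

Corrected query:
SELECT MAX(price) FROM products WHERE price < (SELECT MAX(price) FROM products)

Result:
MAX(price)
----------
1232.88   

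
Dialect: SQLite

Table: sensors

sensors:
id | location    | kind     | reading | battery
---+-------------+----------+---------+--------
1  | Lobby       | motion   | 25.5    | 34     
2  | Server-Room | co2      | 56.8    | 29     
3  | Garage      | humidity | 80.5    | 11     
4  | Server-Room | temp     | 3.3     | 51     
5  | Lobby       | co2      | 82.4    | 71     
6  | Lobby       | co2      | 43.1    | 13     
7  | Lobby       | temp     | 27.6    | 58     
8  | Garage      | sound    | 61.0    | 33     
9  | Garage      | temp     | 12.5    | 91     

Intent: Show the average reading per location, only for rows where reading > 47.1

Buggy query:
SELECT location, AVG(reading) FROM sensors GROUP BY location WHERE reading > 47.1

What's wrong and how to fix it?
Bug: WHERE cannot follow GROUP BY

Fix: Place WHERE between FROM and GROUP BY

Corrected query:
SELECT location, AVG(reading) FROM sensors WHERE reading > 47.1 GROUP BY location

Result:
location    | AVG(reading)
------------+-------------
Garage      | 70.75       
Lobby       | 82.4        
Server-Room | 56.8        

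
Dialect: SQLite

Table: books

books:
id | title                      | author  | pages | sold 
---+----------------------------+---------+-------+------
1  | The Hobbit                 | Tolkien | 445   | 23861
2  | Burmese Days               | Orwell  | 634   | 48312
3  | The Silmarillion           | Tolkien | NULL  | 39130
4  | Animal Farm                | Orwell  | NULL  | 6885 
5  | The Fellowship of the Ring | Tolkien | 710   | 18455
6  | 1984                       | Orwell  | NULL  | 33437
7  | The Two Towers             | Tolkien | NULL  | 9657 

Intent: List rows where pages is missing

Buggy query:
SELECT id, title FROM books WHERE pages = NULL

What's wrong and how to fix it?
Bug: Comparing to NULL with '=' never matches; NULL = NULL is unknown, not true

Fix: Replace '= NULL' with 'IS NULL'

Corrected query:
SELECT id, title FROM books WHERE pages IS NULL

Result:
id | title           
---+-----------------
3  | The Silmarillion
4  | Animal Farm     
6  | 1984            
7  | The Two Towers  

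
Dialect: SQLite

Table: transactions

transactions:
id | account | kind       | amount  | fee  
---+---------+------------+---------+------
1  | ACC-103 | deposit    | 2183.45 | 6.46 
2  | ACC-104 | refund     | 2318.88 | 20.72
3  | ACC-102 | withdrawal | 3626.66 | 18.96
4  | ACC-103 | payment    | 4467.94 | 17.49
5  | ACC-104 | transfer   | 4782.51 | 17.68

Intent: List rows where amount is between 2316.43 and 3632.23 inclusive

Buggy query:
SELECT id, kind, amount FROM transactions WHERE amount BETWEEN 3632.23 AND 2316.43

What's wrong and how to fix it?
Bug: The bounds are reversed; BETWEEN a AND b requires a <= b to match anything

Fix: Write BETWEEN 2316.43 AND 3632.23

Corrected query:
SELECT id, kind, amount FROM transactions WHERE amount BETWEEN 2316.43 AND 3632.23

Result:
id | kind       | amount 
---+------------+--------
2  | refund     | 2318.88
3  | withdrawal | 3626.66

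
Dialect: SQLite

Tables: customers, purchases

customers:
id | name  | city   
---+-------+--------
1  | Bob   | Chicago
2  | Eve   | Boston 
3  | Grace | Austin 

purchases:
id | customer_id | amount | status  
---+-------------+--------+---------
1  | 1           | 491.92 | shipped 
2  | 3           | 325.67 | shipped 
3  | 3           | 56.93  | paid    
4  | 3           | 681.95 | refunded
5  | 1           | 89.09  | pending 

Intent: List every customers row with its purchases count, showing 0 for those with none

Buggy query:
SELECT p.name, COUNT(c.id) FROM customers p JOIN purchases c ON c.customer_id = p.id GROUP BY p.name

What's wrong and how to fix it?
Bug: An inner join excludes parents with zero children

Fix: Switch to LEFT JOIN to retain unmatched parent rows

Corrected query:
SELECT p.name, COUNT(c.id) FROM customers p LEFT JOIN purchases c ON c.customer_id = p.id GROUP BY p.name

Result:
name  | COUNT(c.id)
------+------------
Bob   | 2          
Eve   | 0          
Grace | 3          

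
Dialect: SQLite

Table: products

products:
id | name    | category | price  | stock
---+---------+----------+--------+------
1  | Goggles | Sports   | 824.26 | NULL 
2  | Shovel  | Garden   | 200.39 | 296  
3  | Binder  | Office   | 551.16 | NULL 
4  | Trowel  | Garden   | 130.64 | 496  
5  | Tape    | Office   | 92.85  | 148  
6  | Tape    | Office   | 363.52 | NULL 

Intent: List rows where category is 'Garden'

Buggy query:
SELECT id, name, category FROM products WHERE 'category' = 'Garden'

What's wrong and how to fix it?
Bug: 'category' in single quotes is a string literal, not the column; the comparison is literal-vs-literal and never true

Fix: Remove the quotes around the column name (or use double quotes for an identifier)

Corrected query:
SELECT id, name, category FROM products WHERE category = 'Garden'

Result:
id | name   | category
---+--------+---------
2  | Shovel | Garden  
4  | Trowel | Garden  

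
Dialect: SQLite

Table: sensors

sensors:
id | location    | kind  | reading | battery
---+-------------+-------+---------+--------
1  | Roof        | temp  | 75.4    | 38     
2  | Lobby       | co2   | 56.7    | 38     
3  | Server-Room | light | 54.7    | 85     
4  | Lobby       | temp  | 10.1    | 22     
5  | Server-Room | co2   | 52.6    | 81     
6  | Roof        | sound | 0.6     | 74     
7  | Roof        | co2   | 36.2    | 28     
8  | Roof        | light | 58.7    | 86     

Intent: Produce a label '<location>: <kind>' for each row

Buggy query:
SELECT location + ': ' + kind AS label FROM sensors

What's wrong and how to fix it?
Bug: SQLite uses || for string concatenation; + coerces text to numbers (yielding 0)

Fix: Replace + with || to concatenate text

Corrected query:
SELECT location || ': ' || kind AS label FROM sensors

Result:
label             
------------------
Roof: temp        
Lobby: co2        
Server-Room: light
Lobby: temp       
Server-Room: co2  
Roof: sound       
Roof: co2         
Roof: light       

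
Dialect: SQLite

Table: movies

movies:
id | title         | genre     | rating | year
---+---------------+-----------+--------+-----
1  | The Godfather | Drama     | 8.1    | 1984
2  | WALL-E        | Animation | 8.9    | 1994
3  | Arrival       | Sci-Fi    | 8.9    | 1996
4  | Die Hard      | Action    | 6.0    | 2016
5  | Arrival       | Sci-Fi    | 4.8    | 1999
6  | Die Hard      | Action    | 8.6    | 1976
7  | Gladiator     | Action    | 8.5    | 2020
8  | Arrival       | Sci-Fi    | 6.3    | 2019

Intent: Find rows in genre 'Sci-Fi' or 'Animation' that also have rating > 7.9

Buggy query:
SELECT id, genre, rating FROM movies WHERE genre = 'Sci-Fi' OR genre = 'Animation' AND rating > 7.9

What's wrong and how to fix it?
Bug: Without parentheses, AND is evaluated before OR, so the rating filter only applies to the 'Animation' branch

Fix: Add parentheses around the OR so the AND applies to both alternatives

Corrected query:
SELECT id, genre, rating FROM movies WHERE (genre = 'Sci-Fi' OR genre = 'Animation') AND rating > 7.9

Result:
id | genre     | rating
---+-----------+-------
2  | Animation | 8.9   
3  | Sci-Fi    | 8.9   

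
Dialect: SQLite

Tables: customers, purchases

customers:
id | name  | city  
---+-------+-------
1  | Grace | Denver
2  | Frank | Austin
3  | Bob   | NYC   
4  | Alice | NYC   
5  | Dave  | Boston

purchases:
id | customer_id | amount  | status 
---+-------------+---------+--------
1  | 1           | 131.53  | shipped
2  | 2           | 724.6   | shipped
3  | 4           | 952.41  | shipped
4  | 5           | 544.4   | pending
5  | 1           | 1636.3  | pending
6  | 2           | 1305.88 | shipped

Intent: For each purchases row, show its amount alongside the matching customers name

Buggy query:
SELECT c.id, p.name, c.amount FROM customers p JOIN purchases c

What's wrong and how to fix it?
Bug: JOIN with no ON clause produces a cartesian product; every purchases row pairs with every customers row

Fix: Specify the join condition linking the foreign key to the parent id

Corrected query:
SELECT c.id, p.name, c.amount FROM customers p JOIN purchases c ON c.customer_id = p.id

Result:
id | name  | amount 
---+-------+--------
1  | Grace | 131.53 
2  | Frank | 724.6  
3  | Alice | 952.41 
4  | Dave  | 544.4  
5  | Grace | 1636.3 
6  | Frank | 1305.88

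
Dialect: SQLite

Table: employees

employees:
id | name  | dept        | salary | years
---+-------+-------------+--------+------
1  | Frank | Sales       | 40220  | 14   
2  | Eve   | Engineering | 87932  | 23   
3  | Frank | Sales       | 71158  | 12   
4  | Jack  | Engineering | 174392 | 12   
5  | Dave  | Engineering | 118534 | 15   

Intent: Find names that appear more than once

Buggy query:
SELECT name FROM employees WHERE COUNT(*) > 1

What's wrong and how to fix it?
Bug: COUNT(*) is an aggregate and cannot be used in WHERE

Fix: Group first, then use HAVING for the count condition

Corrected query:
SELECT name FROM employees GROUP BY name HAVING COUNT(*) > 1

Result:
name 
-----
Frank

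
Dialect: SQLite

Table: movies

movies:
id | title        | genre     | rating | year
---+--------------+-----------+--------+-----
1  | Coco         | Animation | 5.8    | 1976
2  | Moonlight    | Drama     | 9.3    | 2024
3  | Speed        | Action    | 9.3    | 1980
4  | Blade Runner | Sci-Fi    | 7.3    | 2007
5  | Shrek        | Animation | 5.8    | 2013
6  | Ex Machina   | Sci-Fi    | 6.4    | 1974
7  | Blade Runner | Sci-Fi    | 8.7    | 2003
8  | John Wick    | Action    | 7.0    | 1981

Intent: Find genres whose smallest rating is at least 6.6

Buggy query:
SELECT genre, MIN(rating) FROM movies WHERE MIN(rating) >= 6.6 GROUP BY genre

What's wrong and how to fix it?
Bug: Aggregates like MIN are computed per group after WHERE runs

Fix: Replace WHERE with HAVING after the GROUP BY

Corrected query:
SELECT genre, MIN(rating) FROM movies GROUP BY genre HAVING MIN(rating) >= 6.6

Result:
genre  | MIN(rating)
-------+------------
Action | 7          
Drama  | 9.3        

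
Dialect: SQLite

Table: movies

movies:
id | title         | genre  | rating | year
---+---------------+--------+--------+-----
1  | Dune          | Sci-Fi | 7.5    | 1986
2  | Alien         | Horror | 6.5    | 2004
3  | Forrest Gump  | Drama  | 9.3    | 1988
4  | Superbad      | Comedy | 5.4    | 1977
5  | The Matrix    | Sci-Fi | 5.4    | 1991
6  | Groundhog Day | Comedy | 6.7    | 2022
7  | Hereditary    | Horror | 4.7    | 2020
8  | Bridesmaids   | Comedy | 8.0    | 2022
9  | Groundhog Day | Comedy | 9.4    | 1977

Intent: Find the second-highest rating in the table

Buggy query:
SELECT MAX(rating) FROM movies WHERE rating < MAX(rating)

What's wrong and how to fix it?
Bug: The inner MAX is an aggregate inside WHERE, which is not allowed

Fix: Put the inner MAX in a scalar subquery

Corrected query:
SELECT MAX(rating) FROM movies WHERE rating < (SELECT MAX(rating) FROM movies)

Result:
MAX(rating)
-----------
9.3        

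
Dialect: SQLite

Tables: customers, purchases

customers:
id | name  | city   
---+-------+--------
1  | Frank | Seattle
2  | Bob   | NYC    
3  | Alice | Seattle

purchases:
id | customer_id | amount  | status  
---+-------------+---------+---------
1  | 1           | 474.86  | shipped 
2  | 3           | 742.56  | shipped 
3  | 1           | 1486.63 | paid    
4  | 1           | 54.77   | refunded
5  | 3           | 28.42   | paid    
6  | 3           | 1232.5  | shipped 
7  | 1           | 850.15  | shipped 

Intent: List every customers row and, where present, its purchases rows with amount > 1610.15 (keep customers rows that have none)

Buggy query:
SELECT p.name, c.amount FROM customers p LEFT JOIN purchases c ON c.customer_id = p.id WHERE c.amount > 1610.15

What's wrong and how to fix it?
Bug: Filtering c.amount in WHERE discards the NULL rows produced by LEFT JOIN, turning it into an inner join

Fix: Put 'c.amount > 1610.15' in the JOIN's ON clause instead of WHERE

Corrected query:
SELECT p.name, c.amount FROM customers p LEFT JOIN purchases c ON c.customer_id = p.id AND c.amount > 1610.15

Result:
name  | amount
------+-------
Frank | NULL  
Bob   | NULL  
Alice | NULL  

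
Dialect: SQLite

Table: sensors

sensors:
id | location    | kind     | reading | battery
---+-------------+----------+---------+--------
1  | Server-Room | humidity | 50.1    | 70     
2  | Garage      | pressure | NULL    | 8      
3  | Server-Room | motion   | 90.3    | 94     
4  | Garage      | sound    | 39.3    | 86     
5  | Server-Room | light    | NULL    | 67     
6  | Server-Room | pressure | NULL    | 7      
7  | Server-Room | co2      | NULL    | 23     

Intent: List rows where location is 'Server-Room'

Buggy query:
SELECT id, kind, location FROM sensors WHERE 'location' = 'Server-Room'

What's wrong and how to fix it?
Bug: Single quotes denote string literals in SQL; the column name is being compared as a constant string

Fix: Remove the quotes around the column name (or use double quotes for an identifier)

Corrected query:
SELECT id, kind, location FROM sensors WHERE location = 'Server-Room'

Result:
id | kind     | location   
---+----------+------------
1  | humidity | Server-Room
3  | motion   | Server-Room
5  | light    | Server-Room
6  | pressure | Server-Room
7  | co2      | Server-Room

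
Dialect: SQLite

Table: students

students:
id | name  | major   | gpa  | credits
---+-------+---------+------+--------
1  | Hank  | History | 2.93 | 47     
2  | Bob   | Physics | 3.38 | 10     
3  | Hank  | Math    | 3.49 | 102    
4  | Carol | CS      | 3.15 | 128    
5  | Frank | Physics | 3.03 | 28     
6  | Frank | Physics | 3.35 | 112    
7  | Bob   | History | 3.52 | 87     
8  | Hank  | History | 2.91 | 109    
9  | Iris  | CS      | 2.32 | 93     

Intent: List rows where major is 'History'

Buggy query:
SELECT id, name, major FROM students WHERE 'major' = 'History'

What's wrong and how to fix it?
Bug: 'major' in single quotes is a string literal, not the column; the comparison is literal-vs-literal and never true

Fix: Reference the column as major without single quotes

Corrected query:
SELECT id, name, major FROM students WHERE major = 'History'

Result:
id | name | major  
---+------+--------
1  | Hank | History
7  | Bob  | History
8  | Hank | History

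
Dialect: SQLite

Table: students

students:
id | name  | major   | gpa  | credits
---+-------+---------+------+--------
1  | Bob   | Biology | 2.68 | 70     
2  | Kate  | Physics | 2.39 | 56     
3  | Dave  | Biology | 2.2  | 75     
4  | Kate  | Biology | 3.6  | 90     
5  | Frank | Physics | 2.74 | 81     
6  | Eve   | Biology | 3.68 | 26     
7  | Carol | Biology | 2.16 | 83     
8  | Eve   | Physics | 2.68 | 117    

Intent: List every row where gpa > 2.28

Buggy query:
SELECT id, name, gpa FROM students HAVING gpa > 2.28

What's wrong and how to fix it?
Bug: HAVING filters the output of aggregation, but this query has no GROUP BY and no aggregate functions, so SQLite rejects it (HAVING clause on a non-aggregate query); the condition here is per row

Fix: Replace HAVING with WHERE since the condition applies to individual rows

Corrected query:
SELECT id, name, gpa FROM students WHERE gpa > 2.28

Result:
id | name  | gpa 
---+-------+-----
1  | Bob   | 2.68
2  | Kate  | 2.39
4  | Kate  | 3.6 
5  | Frank | 2.74
6  | Eve   | 3.68
8  | Eve   | 2.68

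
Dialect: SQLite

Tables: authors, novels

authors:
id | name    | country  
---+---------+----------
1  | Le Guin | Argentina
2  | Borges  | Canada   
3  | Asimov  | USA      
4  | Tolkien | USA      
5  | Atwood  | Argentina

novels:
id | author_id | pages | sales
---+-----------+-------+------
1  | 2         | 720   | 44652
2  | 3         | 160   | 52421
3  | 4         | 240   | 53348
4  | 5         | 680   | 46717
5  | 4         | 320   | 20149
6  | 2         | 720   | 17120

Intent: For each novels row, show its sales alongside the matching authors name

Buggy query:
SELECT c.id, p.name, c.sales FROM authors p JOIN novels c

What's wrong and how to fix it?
Bug: Missing join condition: each novels row is matched to all authors rows instead of just its own

Fix: Specify the join condition linking the foreign key to the parent id

Corrected query:
SELECT c.id, p.name, c.sales FROM authors p JOIN novels c ON c.author_id = p.id

Result:
id | name    | sales
---+---------+------
1  | Borges  | 44652
2  | Asimov  | 52421
3  | Tolkien | 53348
4  | Atwood  | 46717
5  | Tolkien | 20149
6  | Borges  | 17120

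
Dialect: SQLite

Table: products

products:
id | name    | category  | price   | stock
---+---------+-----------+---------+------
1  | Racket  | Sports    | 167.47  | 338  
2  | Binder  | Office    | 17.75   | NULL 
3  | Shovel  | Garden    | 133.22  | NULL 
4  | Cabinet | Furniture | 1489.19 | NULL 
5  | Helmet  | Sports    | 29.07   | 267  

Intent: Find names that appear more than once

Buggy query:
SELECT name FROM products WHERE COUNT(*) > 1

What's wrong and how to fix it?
Bug: COUNT(*) is an aggregate and cannot be used in WHERE

Fix: Group first, then use HAVING for the count condition

Corrected query:
SELECT name FROM products GROUP BY name HAVING COUNT(*) > 1

Result:
(no rows)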